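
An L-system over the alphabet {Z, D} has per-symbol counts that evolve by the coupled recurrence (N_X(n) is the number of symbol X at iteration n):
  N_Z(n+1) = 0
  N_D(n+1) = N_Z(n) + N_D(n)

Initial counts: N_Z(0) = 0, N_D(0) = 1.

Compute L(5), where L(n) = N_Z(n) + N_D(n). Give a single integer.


Answer: 1

Derivation:
Step 0: N_Z=0, N_D=1, L=1
Step 1: N_Z=0, N_D=1, L=1
Step 2: N_Z=0, N_D=1, L=1
Step 3: N_Z=0, N_D=1, L=1
Step 4: N_Z=0, N_D=1, L=1
Step 5: N_Z=0, N_D=1, L=1


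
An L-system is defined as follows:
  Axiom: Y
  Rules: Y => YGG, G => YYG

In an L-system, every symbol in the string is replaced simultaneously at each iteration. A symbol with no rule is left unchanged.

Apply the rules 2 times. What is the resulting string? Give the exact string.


Answer: YGGYYGYYG

Derivation:
Step 0: Y
Step 1: YGG
Step 2: YGGYYGYYG


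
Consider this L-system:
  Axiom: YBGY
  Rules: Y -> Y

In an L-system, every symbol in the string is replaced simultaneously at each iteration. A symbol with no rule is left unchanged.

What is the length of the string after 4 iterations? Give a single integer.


Step 0: length = 4
Step 1: length = 4
Step 2: length = 4
Step 3: length = 4
Step 4: length = 4

Answer: 4


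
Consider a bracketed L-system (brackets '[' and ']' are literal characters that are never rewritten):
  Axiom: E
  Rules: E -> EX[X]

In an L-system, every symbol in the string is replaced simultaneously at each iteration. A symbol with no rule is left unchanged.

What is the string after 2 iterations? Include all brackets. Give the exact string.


Answer: EX[X]X[X]

Derivation:
Step 0: E
Step 1: EX[X]
Step 2: EX[X]X[X]


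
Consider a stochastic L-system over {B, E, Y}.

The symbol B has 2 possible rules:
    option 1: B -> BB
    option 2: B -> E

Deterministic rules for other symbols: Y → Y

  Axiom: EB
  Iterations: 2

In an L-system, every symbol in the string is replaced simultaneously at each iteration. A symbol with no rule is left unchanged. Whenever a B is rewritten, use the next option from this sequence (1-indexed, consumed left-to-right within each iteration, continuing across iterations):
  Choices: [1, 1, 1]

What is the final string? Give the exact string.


Step 0: EB
Step 1: EBB  (used choices [1])
Step 2: EBBBB  (used choices [1, 1])

Answer: EBBBB


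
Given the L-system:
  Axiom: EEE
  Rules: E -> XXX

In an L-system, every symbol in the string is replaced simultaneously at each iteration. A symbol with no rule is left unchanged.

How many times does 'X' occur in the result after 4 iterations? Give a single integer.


Step 0: EEE  (0 'X')
Step 1: XXXXXXXXX  (9 'X')
Step 2: XXXXXXXXX  (9 'X')
Step 3: XXXXXXXXX  (9 'X')
Step 4: XXXXXXXXX  (9 'X')

Answer: 9


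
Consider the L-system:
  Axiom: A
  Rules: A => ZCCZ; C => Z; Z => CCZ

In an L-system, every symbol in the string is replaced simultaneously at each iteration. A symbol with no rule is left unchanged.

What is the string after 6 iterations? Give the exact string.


Answer: CCZCCZZZCCZCCZCCZZZCCZZZCCZZZCCZCCZCCZZZCCZZZCCZZZCCZCCZCCZZZCCZZZCCZZZCCZCCZCCZZZCCZCCZCCZZZCCZCCZCCZZZCCZZZCCZZZCCZCCZCCZZZCCZ

Derivation:
Step 0: A
Step 1: ZCCZ
Step 2: CCZZZCCZ
Step 3: ZZCCZCCZCCZZZCCZ
Step 4: CCZCCZZZCCZZZCCZZZCCZCCZCCZZZCCZ
Step 5: ZZCCZZZCCZCCZCCZZZCCZCCZCCZZZCCZCCZCCZZZCCZZZCCZZZCCZCCZCCZZZCCZ
Step 6: CCZCCZZZCCZCCZCCZZZCCZZZCCZZZCCZCCZCCZZZCCZZZCCZZZCCZCCZCCZZZCCZZZCCZZZCCZCCZCCZZZCCZCCZCCZZZCCZCCZCCZZZCCZZZCCZZZCCZCCZCCZZZCCZ


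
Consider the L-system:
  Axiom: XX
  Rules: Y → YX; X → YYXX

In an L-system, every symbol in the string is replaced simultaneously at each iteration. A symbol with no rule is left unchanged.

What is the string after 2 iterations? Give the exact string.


Step 0: XX
Step 1: YYXXYYXX
Step 2: YXYXYYXXYYXXYXYXYYXXYYXX

Answer: YXYXYYXXYYXXYXYXYYXXYYXX


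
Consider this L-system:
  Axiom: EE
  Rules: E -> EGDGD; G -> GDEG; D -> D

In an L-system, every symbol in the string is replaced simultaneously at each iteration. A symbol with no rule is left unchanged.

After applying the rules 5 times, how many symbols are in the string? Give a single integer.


Answer: 810

Derivation:
Step 0: length = 2
Step 1: length = 10
Step 2: length = 30
Step 3: length = 90
Step 4: length = 270
Step 5: length = 810


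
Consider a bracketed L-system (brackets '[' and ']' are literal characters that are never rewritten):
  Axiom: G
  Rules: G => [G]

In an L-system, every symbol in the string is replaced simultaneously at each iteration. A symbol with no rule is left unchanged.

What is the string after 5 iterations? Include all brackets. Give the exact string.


Step 0: G
Step 1: [G]
Step 2: [[G]]
Step 3: [[[G]]]
Step 4: [[[[G]]]]
Step 5: [[[[[G]]]]]

Answer: [[[[[G]]]]]


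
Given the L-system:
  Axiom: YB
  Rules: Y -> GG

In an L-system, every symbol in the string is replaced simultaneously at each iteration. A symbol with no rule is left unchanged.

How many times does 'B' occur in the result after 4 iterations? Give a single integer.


Step 0: YB  (1 'B')
Step 1: GGB  (1 'B')
Step 2: GGB  (1 'B')
Step 3: GGB  (1 'B')
Step 4: GGB  (1 'B')

Answer: 1


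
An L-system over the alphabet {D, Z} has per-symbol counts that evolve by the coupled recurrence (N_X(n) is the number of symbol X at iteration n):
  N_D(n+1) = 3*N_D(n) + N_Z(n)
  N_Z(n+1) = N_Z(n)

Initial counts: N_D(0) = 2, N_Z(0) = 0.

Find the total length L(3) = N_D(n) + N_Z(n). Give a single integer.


Step 0: N_D=2, N_Z=0, L=2
Step 1: N_D=6, N_Z=0, L=6
Step 2: N_D=18, N_Z=0, L=18
Step 3: N_D=54, N_Z=0, L=54

Answer: 54


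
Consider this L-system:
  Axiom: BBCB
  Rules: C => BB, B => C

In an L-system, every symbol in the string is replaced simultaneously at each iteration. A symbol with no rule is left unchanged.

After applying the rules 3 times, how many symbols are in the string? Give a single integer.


Answer: 10

Derivation:
Step 0: length = 4
Step 1: length = 5
Step 2: length = 8
Step 3: length = 10


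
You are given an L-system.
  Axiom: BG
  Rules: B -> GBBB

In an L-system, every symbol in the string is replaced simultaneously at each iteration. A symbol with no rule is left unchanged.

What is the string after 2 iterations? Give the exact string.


Step 0: BG
Step 1: GBBBG
Step 2: GGBBBGBBBGBBBG

Answer: GGBBBGBBBGBBBG


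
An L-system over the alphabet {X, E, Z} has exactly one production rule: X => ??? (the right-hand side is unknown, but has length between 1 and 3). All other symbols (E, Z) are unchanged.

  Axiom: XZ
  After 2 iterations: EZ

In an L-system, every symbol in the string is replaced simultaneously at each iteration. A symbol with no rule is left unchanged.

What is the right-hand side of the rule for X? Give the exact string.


Answer: E

Derivation:
Trying X => E:
  Step 0: XZ
  Step 1: EZ
  Step 2: EZ
Matches the given result.


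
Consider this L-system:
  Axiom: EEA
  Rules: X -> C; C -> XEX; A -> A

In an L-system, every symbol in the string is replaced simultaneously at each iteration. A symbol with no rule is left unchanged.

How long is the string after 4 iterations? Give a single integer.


Step 0: length = 3
Step 1: length = 3
Step 2: length = 3
Step 3: length = 3
Step 4: length = 3

Answer: 3


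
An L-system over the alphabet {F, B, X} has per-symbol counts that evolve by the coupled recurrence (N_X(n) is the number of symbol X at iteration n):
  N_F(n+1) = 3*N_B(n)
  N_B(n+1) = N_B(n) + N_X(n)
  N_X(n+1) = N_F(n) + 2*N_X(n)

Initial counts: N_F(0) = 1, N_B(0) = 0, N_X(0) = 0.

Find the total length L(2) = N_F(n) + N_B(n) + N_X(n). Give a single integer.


Answer: 3

Derivation:
Step 0: N_F=1, N_B=0, N_X=0, L=1
Step 1: N_F=0, N_B=0, N_X=1, L=1
Step 2: N_F=0, N_B=1, N_X=2, L=3


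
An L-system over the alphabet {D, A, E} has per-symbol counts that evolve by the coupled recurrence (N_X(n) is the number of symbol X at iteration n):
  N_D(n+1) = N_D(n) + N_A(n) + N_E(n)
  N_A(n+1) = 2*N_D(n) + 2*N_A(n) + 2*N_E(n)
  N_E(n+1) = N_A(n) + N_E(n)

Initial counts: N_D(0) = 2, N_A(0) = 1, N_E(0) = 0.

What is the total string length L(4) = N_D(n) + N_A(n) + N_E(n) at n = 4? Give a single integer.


Step 0: N_D=2, N_A=1, N_E=0, L=3
Step 1: N_D=3, N_A=6, N_E=1, L=10
Step 2: N_D=10, N_A=20, N_E=7, L=37
Step 3: N_D=37, N_A=74, N_E=27, L=138
Step 4: N_D=138, N_A=276, N_E=101, L=515

Answer: 515


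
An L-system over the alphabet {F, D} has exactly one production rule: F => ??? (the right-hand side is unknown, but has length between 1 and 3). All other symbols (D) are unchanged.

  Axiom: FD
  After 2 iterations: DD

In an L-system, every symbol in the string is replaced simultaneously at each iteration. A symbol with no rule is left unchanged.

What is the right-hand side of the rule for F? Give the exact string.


Answer: D

Derivation:
Trying F => D:
  Step 0: FD
  Step 1: DD
  Step 2: DD
Matches the given result.


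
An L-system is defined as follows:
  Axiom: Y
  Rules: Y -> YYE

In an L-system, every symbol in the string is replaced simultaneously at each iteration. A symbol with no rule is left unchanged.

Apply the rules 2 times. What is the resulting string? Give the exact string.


Step 0: Y
Step 1: YYE
Step 2: YYEYYEE

Answer: YYEYYEE


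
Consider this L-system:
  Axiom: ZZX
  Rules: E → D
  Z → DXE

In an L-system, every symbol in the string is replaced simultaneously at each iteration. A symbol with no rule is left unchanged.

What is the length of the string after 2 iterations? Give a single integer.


Step 0: length = 3
Step 1: length = 7
Step 2: length = 7

Answer: 7


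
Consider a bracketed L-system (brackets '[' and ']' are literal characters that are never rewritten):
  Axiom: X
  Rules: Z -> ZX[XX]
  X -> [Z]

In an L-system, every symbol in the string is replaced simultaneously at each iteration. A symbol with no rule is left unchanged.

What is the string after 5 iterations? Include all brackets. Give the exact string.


Step 0: X
Step 1: [Z]
Step 2: [ZX[XX]]
Step 3: [ZX[XX][Z][[Z][Z]]]
Step 4: [ZX[XX][Z][[Z][Z]][ZX[XX]][[ZX[XX]][ZX[XX]]]]
Step 5: [ZX[XX][Z][[Z][Z]][ZX[XX]][[ZX[XX]][ZX[XX]]][ZX[XX][Z][[Z][Z]]][[ZX[XX][Z][[Z][Z]]][ZX[XX][Z][[Z][Z]]]]]

Answer: [ZX[XX][Z][[Z][Z]][ZX[XX]][[ZX[XX]][ZX[XX]]][ZX[XX][Z][[Z][Z]]][[ZX[XX][Z][[Z][Z]]][ZX[XX][Z][[Z][Z]]]]]


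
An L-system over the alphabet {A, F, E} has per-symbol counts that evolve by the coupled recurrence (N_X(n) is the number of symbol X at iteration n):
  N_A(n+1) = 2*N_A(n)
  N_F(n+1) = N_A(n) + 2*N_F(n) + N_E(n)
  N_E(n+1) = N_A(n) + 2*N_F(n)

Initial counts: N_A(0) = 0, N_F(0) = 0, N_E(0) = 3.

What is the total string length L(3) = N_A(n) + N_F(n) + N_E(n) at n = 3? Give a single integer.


Step 0: N_A=0, N_F=0, N_E=3, L=3
Step 1: N_A=0, N_F=3, N_E=0, L=3
Step 2: N_A=0, N_F=6, N_E=6, L=12
Step 3: N_A=0, N_F=18, N_E=12, L=30

Answer: 30


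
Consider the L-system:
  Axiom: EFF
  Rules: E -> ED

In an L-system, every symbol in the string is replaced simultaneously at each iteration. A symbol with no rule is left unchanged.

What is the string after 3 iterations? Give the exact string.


Answer: EDDDFF

Derivation:
Step 0: EFF
Step 1: EDFF
Step 2: EDDFF
Step 3: EDDDFF


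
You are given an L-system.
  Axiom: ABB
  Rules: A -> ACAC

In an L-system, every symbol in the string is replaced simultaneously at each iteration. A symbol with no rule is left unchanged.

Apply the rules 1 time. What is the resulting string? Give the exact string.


Answer: ACACBB

Derivation:
Step 0: ABB
Step 1: ACACBB


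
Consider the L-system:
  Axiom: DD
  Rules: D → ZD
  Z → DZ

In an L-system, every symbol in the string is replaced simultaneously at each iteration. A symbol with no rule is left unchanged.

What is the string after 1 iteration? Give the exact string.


Answer: ZDZD

Derivation:
Step 0: DD
Step 1: ZDZD


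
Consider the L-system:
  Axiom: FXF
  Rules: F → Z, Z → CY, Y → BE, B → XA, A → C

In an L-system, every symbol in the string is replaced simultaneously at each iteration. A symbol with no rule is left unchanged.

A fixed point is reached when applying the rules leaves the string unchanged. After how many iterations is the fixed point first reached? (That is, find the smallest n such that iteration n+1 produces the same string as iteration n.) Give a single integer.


Step 0: FXF
Step 1: ZXZ
Step 2: CYXCY
Step 3: CBEXCBE
Step 4: CXAEXCXAE
Step 5: CXCEXCXCE
Step 6: CXCEXCXCE  (unchanged — fixed point at step 5)

Answer: 5


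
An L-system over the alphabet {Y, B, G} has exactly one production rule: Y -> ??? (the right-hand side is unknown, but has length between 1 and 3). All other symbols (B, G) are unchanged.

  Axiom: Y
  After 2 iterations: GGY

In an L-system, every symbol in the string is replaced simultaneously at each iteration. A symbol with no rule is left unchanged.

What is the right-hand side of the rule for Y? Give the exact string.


Trying Y -> GY:
  Step 0: Y
  Step 1: GY
  Step 2: GGY
Matches the given result.

Answer: GY


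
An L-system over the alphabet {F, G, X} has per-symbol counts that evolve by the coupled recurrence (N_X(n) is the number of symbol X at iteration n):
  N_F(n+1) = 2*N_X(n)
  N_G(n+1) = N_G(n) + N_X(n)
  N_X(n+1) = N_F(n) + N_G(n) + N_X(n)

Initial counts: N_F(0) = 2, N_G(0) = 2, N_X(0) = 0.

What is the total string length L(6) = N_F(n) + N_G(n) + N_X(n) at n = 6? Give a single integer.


Answer: 704

Derivation:
Step 0: N_F=2, N_G=2, N_X=0, L=4
Step 1: N_F=0, N_G=2, N_X=4, L=6
Step 2: N_F=8, N_G=6, N_X=6, L=20
Step 3: N_F=12, N_G=12, N_X=20, L=44
Step 4: N_F=40, N_G=32, N_X=44, L=116
Step 5: N_F=88, N_G=76, N_X=116, L=280
Step 6: N_F=232, N_G=192, N_X=280, L=704


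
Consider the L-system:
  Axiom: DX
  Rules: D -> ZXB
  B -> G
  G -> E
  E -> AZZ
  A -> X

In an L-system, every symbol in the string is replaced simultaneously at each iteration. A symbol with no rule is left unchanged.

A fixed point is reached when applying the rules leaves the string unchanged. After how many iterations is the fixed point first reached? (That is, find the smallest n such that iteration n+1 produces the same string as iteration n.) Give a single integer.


Step 0: DX
Step 1: ZXBX
Step 2: ZXGX
Step 3: ZXEX
Step 4: ZXAZZX
Step 5: ZXXZZX
Step 6: ZXXZZX  (unchanged — fixed point at step 5)

Answer: 5


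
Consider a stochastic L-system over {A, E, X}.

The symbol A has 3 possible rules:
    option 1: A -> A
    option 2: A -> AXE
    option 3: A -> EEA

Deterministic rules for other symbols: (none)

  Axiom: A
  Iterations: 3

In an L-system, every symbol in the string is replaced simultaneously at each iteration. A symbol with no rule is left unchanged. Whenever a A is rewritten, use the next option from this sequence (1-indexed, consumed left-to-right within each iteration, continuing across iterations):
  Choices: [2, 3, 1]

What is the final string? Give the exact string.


Step 0: A
Step 1: AXE  (used choices [2])
Step 2: EEAXE  (used choices [3])
Step 3: EEAXE  (used choices [1])

Answer: EEAXE


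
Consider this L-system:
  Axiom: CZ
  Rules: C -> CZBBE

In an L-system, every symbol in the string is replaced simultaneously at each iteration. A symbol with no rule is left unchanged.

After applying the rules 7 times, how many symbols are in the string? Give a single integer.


Step 0: length = 2
Step 1: length = 6
Step 2: length = 10
Step 3: length = 14
Step 4: length = 18
Step 5: length = 22
Step 6: length = 26
Step 7: length = 30

Answer: 30


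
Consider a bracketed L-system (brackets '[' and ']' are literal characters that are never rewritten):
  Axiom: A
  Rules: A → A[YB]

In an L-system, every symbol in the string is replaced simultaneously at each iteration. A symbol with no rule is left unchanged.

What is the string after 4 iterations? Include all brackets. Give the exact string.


Step 0: A
Step 1: A[YB]
Step 2: A[YB][YB]
Step 3: A[YB][YB][YB]
Step 4: A[YB][YB][YB][YB]

Answer: A[YB][YB][YB][YB]


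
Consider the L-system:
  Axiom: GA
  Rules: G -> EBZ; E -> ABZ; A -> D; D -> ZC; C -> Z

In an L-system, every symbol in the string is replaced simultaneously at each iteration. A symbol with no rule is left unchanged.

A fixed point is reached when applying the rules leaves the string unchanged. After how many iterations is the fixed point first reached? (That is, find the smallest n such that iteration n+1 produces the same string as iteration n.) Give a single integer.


Step 0: GA
Step 1: EBZD
Step 2: ABZBZZC
Step 3: DBZBZZZ
Step 4: ZCBZBZZZ
Step 5: ZZBZBZZZ
Step 6: ZZBZBZZZ  (unchanged — fixed point at step 5)

Answer: 5


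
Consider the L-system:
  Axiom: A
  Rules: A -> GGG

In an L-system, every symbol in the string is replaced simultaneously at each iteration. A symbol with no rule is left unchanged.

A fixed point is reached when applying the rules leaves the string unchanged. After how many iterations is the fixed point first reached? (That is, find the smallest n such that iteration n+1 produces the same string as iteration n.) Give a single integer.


Step 0: A
Step 1: GGG
Step 2: GGG  (unchanged — fixed point at step 1)

Answer: 1


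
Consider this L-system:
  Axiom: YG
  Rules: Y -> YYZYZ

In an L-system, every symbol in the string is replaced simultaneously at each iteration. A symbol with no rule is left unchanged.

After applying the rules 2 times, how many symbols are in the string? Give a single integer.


Step 0: length = 2
Step 1: length = 6
Step 2: length = 18

Answer: 18


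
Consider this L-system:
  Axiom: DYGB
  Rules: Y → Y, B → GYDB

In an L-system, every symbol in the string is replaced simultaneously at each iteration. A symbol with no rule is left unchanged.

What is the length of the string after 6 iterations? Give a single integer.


Answer: 22

Derivation:
Step 0: length = 4
Step 1: length = 7
Step 2: length = 10
Step 3: length = 13
Step 4: length = 16
Step 5: length = 19
Step 6: length = 22


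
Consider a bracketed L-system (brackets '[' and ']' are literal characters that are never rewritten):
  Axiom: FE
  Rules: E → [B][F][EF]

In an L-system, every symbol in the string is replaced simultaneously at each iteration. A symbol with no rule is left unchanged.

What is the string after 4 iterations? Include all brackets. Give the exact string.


Step 0: FE
Step 1: F[B][F][EF]
Step 2: F[B][F][[B][F][EF]F]
Step 3: F[B][F][[B][F][[B][F][EF]F]F]
Step 4: F[B][F][[B][F][[B][F][[B][F][EF]F]F]F]

Answer: F[B][F][[B][F][[B][F][[B][F][EF]F]F]F]


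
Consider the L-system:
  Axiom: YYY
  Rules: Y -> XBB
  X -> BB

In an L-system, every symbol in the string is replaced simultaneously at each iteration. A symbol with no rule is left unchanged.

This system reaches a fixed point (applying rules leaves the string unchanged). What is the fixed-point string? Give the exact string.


Answer: BBBBBBBBBBBB

Derivation:
Step 0: YYY
Step 1: XBBXBBXBB
Step 2: BBBBBBBBBBBB
Step 3: BBBBBBBBBBBB  (unchanged — fixed point at step 2)


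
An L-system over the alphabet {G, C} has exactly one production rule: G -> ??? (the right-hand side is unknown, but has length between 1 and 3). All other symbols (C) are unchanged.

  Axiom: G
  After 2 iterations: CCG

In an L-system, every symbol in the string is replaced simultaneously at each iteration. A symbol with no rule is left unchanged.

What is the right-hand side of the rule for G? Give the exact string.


Trying G -> CG:
  Step 0: G
  Step 1: CG
  Step 2: CCG
Matches the given result.

Answer: CG


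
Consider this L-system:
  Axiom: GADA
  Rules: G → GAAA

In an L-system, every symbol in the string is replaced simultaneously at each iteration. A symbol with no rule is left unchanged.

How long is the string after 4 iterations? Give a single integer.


Step 0: length = 4
Step 1: length = 7
Step 2: length = 10
Step 3: length = 13
Step 4: length = 16

Answer: 16


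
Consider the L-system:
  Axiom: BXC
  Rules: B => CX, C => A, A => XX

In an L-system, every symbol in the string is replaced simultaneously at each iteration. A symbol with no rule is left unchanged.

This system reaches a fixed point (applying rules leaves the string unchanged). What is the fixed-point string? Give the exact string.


Step 0: BXC
Step 1: CXXA
Step 2: AXXXX
Step 3: XXXXXX
Step 4: XXXXXX  (unchanged — fixed point at step 3)

Answer: XXXXXX


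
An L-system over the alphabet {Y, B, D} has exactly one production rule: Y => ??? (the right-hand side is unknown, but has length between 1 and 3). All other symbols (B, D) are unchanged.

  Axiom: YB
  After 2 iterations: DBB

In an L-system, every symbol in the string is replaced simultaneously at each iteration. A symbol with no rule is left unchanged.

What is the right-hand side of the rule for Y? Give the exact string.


Trying Y => DB:
  Step 0: YB
  Step 1: DBB
  Step 2: DBB
Matches the given result.

Answer: DB


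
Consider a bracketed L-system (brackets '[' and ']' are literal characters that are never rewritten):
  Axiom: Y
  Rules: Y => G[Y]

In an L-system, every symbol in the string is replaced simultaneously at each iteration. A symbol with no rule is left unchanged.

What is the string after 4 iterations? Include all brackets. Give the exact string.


Step 0: Y
Step 1: G[Y]
Step 2: G[G[Y]]
Step 3: G[G[G[Y]]]
Step 4: G[G[G[G[Y]]]]

Answer: G[G[G[G[Y]]]]


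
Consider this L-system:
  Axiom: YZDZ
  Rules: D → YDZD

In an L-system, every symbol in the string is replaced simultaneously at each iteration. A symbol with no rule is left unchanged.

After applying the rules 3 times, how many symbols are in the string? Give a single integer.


Answer: 25

Derivation:
Step 0: length = 4
Step 1: length = 7
Step 2: length = 13
Step 3: length = 25


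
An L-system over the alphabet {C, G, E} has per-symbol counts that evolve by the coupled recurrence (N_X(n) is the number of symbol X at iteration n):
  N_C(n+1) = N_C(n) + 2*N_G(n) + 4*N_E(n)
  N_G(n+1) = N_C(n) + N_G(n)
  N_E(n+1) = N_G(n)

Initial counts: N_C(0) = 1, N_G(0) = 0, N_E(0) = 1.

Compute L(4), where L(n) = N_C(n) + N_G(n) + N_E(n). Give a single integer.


Step 0: N_C=1, N_G=0, N_E=1, L=2
Step 1: N_C=5, N_G=1, N_E=0, L=6
Step 2: N_C=7, N_G=6, N_E=1, L=14
Step 3: N_C=23, N_G=13, N_E=6, L=42
Step 4: N_C=73, N_G=36, N_E=13, L=122

Answer: 122


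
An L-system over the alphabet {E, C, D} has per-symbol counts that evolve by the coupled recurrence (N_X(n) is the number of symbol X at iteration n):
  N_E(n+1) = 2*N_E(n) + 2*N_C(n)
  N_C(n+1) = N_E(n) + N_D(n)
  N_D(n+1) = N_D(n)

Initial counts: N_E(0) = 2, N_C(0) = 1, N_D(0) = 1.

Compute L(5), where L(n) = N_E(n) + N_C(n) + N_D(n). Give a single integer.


Step 0: N_E=2, N_C=1, N_D=1, L=4
Step 1: N_E=6, N_C=3, N_D=1, L=10
Step 2: N_E=18, N_C=7, N_D=1, L=26
Step 3: N_E=50, N_C=19, N_D=1, L=70
Step 4: N_E=138, N_C=51, N_D=1, L=190
Step 5: N_E=378, N_C=139, N_D=1, L=518

Answer: 518


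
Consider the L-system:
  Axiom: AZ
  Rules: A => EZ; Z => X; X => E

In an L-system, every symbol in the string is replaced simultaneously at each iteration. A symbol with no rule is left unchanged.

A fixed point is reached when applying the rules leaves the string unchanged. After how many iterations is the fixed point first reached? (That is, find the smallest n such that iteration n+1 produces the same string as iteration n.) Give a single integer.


Answer: 3

Derivation:
Step 0: AZ
Step 1: EZX
Step 2: EXE
Step 3: EEE
Step 4: EEE  (unchanged — fixed point at step 3)


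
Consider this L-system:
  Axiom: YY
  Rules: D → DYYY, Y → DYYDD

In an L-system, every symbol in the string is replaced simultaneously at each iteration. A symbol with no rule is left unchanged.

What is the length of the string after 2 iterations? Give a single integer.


Step 0: length = 2
Step 1: length = 10
Step 2: length = 44

Answer: 44


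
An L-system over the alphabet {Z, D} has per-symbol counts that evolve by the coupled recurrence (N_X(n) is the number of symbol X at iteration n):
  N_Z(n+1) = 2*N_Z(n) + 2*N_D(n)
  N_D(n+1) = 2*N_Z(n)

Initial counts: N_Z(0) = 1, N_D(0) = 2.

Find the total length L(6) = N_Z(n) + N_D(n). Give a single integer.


Answer: 3008

Derivation:
Step 0: N_Z=1, N_D=2, L=3
Step 1: N_Z=6, N_D=2, L=8
Step 2: N_Z=16, N_D=12, L=28
Step 3: N_Z=56, N_D=32, L=88
Step 4: N_Z=176, N_D=112, L=288
Step 5: N_Z=576, N_D=352, L=928
Step 6: N_Z=1856, N_D=1152, L=3008


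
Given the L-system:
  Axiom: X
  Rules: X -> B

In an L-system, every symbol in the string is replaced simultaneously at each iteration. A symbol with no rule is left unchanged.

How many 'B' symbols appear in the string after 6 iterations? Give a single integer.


Answer: 1

Derivation:
Step 0: X  (0 'B')
Step 1: B  (1 'B')
Step 2: B  (1 'B')
Step 3: B  (1 'B')
Step 4: B  (1 'B')
Step 5: B  (1 'B')
Step 6: B  (1 'B')


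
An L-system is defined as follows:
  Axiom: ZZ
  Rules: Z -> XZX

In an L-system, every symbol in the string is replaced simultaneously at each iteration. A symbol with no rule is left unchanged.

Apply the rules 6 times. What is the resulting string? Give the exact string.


Step 0: ZZ
Step 1: XZXXZX
Step 2: XXZXXXXZXX
Step 3: XXXZXXXXXXZXXX
Step 4: XXXXZXXXXXXXXZXXXX
Step 5: XXXXXZXXXXXXXXXXZXXXXX
Step 6: XXXXXXZXXXXXXXXXXXXZXXXXXX

Answer: XXXXXXZXXXXXXXXXXXXZXXXXXX


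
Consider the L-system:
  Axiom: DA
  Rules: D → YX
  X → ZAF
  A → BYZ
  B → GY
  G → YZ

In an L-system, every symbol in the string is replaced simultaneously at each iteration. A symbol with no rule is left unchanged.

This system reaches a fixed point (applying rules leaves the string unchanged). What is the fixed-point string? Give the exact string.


Answer: YZYZYYZFYZYYZ

Derivation:
Step 0: DA
Step 1: YXBYZ
Step 2: YZAFGYYZ
Step 3: YZBYZFYZYYZ
Step 4: YZGYYZFYZYYZ
Step 5: YZYZYYZFYZYYZ
Step 6: YZYZYYZFYZYYZ  (unchanged — fixed point at step 5)


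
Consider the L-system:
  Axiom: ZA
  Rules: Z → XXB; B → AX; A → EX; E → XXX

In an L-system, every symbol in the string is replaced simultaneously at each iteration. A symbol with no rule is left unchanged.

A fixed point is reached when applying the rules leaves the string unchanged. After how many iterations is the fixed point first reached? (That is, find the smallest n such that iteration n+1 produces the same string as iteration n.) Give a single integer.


Answer: 4

Derivation:
Step 0: ZA
Step 1: XXBEX
Step 2: XXAXXXXX
Step 3: XXEXXXXXX
Step 4: XXXXXXXXXXX
Step 5: XXXXXXXXXXX  (unchanged — fixed point at step 4)


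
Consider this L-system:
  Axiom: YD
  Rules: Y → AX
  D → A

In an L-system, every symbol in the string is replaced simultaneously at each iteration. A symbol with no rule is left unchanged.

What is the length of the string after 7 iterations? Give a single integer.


Step 0: length = 2
Step 1: length = 3
Step 2: length = 3
Step 3: length = 3
Step 4: length = 3
Step 5: length = 3
Step 6: length = 3
Step 7: length = 3

Answer: 3


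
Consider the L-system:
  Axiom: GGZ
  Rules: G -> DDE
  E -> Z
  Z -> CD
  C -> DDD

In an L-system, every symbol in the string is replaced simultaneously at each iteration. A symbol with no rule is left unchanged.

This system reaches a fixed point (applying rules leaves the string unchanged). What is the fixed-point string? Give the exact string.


Answer: DDDDDDDDDDDDDDDD

Derivation:
Step 0: GGZ
Step 1: DDEDDECD
Step 2: DDZDDZDDDD
Step 3: DDCDDDCDDDDD
Step 4: DDDDDDDDDDDDDDDD
Step 5: DDDDDDDDDDDDDDDD  (unchanged — fixed point at step 4)


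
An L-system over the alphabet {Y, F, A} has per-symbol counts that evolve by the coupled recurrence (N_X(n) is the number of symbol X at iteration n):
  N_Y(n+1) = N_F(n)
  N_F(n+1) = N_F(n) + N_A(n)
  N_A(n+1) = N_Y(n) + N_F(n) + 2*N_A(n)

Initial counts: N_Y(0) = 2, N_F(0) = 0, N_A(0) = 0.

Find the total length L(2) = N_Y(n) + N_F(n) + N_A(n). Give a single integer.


Step 0: N_Y=2, N_F=0, N_A=0, L=2
Step 1: N_Y=0, N_F=0, N_A=2, L=2
Step 2: N_Y=0, N_F=2, N_A=4, L=6

Answer: 6


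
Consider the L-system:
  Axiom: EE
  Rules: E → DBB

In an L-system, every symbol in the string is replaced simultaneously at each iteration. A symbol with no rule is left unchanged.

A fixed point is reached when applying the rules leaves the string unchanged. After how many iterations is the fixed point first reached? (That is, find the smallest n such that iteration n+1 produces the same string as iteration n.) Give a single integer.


Answer: 1

Derivation:
Step 0: EE
Step 1: DBBDBB
Step 2: DBBDBB  (unchanged — fixed point at step 1)


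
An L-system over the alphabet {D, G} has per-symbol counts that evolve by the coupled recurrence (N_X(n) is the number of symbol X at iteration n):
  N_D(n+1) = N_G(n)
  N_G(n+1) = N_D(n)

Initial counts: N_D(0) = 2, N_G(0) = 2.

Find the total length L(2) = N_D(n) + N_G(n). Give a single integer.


Step 0: N_D=2, N_G=2, L=4
Step 1: N_D=2, N_G=2, L=4
Step 2: N_D=2, N_G=2, L=4

Answer: 4


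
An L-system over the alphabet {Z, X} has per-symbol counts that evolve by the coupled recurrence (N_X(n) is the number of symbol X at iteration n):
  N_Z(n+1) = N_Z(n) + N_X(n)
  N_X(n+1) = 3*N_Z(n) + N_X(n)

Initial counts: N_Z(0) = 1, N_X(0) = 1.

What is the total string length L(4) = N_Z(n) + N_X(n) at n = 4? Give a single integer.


Step 0: N_Z=1, N_X=1, L=2
Step 1: N_Z=2, N_X=4, L=6
Step 2: N_Z=6, N_X=10, L=16
Step 3: N_Z=16, N_X=28, L=44
Step 4: N_Z=44, N_X=76, L=120

Answer: 120


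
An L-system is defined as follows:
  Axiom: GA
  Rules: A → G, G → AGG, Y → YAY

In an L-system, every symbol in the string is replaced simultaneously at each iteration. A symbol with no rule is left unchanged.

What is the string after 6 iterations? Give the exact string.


Answer: GAGGAGGAGGGAGGAGGGAGGAGGAGGGAGGAGGGAGGAGGAGGGAGGAGGGAGGAGGGAGGAGGAGGGAGGAGGGAGGAGGAGGGAGGAGGGAGGAGGGAGGAGGAGGGAGGAGGGAGGAGGAGGGAGGAGGGAGGAGGAGGGAGGAGGGAGGAGGGAGGAGGAGGGAGGAGGGAGGAGGAGGGAGGAGGGAGGAGGGAGGAGGAGGGAGGAGGGAGGAGGAGGGAGGAGGGAGGAGGAGGGAGGAGGGAGGAGGGAGGAGGAGGGAGGAGGGAGGAGGAGGGAGGAGGGAGGAGGGAGGAGGAGGGAGGAGGGAGGAGGAGGGAGGAGGGAGGAGG

Derivation:
Step 0: GA
Step 1: AGGG
Step 2: GAGGAGGAGG
Step 3: AGGGAGGAGGGAGGAGGGAGGAGG
Step 4: GAGGAGGAGGGAGGAGGGAGGAGGAGGGAGGAGGGAGGAGGAGGGAGGAGGGAGGAGG
Step 5: AGGGAGGAGGGAGGAGGGAGGAGGAGGGAGGAGGGAGGAGGAGGGAGGAGGGAGGAGGGAGGAGGAGGGAGGAGGGAGGAGGAGGGAGGAGGGAGGAGGGAGGAGGAGGGAGGAGGGAGGAGGAGGGAGGAGGGAGGAGG
Step 6: GAGGAGGAGGGAGGAGGGAGGAGGAGGGAGGAGGGAGGAGGAGGGAGGAGGGAGGAGGGAGGAGGAGGGAGGAGGGAGGAGGAGGGAGGAGGGAGGAGGGAGGAGGAGGGAGGAGGGAGGAGGAGGGAGGAGGGAGGAGGAGGGAGGAGGGAGGAGGGAGGAGGAGGGAGGAGGGAGGAGGAGGGAGGAGGGAGGAGGGAGGAGGAGGGAGGAGGGAGGAGGAGGGAGGAGGGAGGAGGAGGGAGGAGGGAGGAGGGAGGAGGAGGGAGGAGGGAGGAGGAGGGAGGAGGGAGGAGGGAGGAGGAGGGAGGAGGGAGGAGGAGGGAGGAGGGAGGAGG


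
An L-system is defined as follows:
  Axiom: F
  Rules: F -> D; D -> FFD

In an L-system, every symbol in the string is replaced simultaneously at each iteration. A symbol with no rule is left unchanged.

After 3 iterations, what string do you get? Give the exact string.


Answer: DDFFD

Derivation:
Step 0: F
Step 1: D
Step 2: FFD
Step 3: DDFFD


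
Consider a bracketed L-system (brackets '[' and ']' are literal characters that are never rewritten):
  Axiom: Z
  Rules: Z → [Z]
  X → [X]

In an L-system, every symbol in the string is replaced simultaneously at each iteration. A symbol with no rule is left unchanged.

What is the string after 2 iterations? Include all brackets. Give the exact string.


Answer: [[Z]]

Derivation:
Step 0: Z
Step 1: [Z]
Step 2: [[Z]]


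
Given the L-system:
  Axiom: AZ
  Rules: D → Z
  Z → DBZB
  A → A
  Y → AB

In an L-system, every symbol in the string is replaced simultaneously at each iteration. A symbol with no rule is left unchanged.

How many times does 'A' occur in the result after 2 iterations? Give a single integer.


Answer: 1

Derivation:
Step 0: AZ  (1 'A')
Step 1: ADBZB  (1 'A')
Step 2: AZBDBZBB  (1 'A')


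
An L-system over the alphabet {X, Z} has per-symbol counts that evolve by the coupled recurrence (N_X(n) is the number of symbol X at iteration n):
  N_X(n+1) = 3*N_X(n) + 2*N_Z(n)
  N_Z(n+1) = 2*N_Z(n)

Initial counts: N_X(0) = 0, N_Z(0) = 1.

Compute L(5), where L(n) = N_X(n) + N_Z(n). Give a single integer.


Step 0: N_X=0, N_Z=1, L=1
Step 1: N_X=2, N_Z=2, L=4
Step 2: N_X=10, N_Z=4, L=14
Step 3: N_X=38, N_Z=8, L=46
Step 4: N_X=130, N_Z=16, L=146
Step 5: N_X=422, N_Z=32, L=454

Answer: 454


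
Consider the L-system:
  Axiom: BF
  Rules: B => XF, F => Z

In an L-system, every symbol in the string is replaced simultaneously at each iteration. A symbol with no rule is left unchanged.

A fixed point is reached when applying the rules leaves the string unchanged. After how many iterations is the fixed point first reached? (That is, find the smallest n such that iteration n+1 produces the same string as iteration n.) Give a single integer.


Answer: 2

Derivation:
Step 0: BF
Step 1: XFZ
Step 2: XZZ
Step 3: XZZ  (unchanged — fixed point at step 2)


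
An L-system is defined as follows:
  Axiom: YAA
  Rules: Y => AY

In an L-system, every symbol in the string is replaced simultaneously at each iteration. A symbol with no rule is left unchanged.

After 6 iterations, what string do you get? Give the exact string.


Answer: AAAAAAYAA

Derivation:
Step 0: YAA
Step 1: AYAA
Step 2: AAYAA
Step 3: AAAYAA
Step 4: AAAAYAA
Step 5: AAAAAYAA
Step 6: AAAAAAYAA


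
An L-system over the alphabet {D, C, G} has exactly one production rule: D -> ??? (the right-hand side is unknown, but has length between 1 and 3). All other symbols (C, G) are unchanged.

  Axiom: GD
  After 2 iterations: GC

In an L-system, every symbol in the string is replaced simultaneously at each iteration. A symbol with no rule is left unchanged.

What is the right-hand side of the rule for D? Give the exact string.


Trying D -> C:
  Step 0: GD
  Step 1: GC
  Step 2: GC
Matches the given result.

Answer: C


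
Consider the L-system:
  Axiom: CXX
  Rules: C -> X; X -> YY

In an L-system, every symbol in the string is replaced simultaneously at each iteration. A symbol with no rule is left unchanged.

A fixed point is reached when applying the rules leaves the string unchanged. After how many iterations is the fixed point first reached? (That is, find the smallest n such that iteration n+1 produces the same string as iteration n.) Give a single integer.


Step 0: CXX
Step 1: XYYYY
Step 2: YYYYYY
Step 3: YYYYYY  (unchanged — fixed point at step 2)

Answer: 2


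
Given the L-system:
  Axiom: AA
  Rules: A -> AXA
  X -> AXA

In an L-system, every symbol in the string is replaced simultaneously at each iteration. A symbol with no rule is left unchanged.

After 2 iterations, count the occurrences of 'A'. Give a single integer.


Step 0: AA  (2 'A')
Step 1: AXAAXA  (4 'A')
Step 2: AXAAXAAXAAXAAXAAXA  (12 'A')

Answer: 12


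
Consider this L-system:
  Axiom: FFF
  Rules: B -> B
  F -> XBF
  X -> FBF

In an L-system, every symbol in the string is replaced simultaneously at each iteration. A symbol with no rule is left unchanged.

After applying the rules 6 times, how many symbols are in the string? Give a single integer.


Answer: 381

Derivation:
Step 0: length = 3
Step 1: length = 9
Step 2: length = 21
Step 3: length = 45
Step 4: length = 93
Step 5: length = 189
Step 6: length = 381


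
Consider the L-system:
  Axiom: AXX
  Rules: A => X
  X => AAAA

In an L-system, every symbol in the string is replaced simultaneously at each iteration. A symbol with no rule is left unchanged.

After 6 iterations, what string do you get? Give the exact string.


Step 0: AXX
Step 1: XAAAAAAAA
Step 2: AAAAXXXXXXXX
Step 3: XXXXAAAAAAAAAAAAAAAAAAAAAAAAAAAAAAAA
Step 4: AAAAAAAAAAAAAAAAXXXXXXXXXXXXXXXXXXXXXXXXXXXXXXXX
Step 5: XXXXXXXXXXXXXXXXAAAAAAAAAAAAAAAAAAAAAAAAAAAAAAAAAAAAAAAAAAAAAAAAAAAAAAAAAAAAAAAAAAAAAAAAAAAAAAAAAAAAAAAAAAAAAAAAAAAAAAAAAAAAAAAAAAAAAAAAAAAAAAAA
Step 6: AAAAAAAAAAAAAAAAAAAAAAAAAAAAAAAAAAAAAAAAAAAAAAAAAAAAAAAAAAAAAAAAXXXXXXXXXXXXXXXXXXXXXXXXXXXXXXXXXXXXXXXXXXXXXXXXXXXXXXXXXXXXXXXXXXXXXXXXXXXXXXXXXXXXXXXXXXXXXXXXXXXXXXXXXXXXXXXXXXXXXXXXXXXXXXXX

Answer: AAAAAAAAAAAAAAAAAAAAAAAAAAAAAAAAAAAAAAAAAAAAAAAAAAAAAAAAAAAAAAAAXXXXXXXXXXXXXXXXXXXXXXXXXXXXXXXXXXXXXXXXXXXXXXXXXXXXXXXXXXXXXXXXXXXXXXXXXXXXXXXXXXXXXXXXXXXXXXXXXXXXXXXXXXXXXXXXXXXXXXXXXXXXXXXX


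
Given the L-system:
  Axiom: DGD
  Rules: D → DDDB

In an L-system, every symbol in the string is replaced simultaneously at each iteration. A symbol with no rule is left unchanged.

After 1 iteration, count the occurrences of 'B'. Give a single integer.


Answer: 2

Derivation:
Step 0: DGD  (0 'B')
Step 1: DDDBGDDDB  (2 'B')


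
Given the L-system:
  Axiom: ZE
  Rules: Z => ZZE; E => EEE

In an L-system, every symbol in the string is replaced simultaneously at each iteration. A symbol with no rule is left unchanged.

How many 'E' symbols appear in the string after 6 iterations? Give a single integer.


Answer: 1394

Derivation:
Final string: ZZEZZEEEEZZEZZEEEEEEEEEEEEEZZEZZEEEEZZEZZEEEEEEEEEEEEEEEEEEEEEEEEEEEEEEEEEEEEEEEEZZEZZEEEEZZEZZEEEEEEEEEEEEEZZEZZEEEEZZEZZEEEEEEEEEEEEEEEEEEEEEEEEEEEEEEEEEEEEEEEEEEEEEEEEEEEEEEEEEEEEEEEEEEEEEEEEEEEEEEEEEEEEEEEEEEEEEEEEEEEEEEEEEEEEEEEEEEEEEEEEEZZEZZEEEEZZEZZEEEEEEEEEEEEEZZEZZEEEEZZEZZEEEEEEEEEEEEEEEEEEEEEEEEEEEEEEEEEEEEEEEEZZEZZEEEEZZEZZEEEEEEEEEEEEEZZEZZEEEEZZEZZEEEEEEEEEEEEEEEEEEEEEEEEEEEEEEEEEEEEEEEEEEEEEEEEEEEEEEEEEEEEEEEEEEEEEEEEEEEEEEEEEEEEEEEEEEEEEEEEEEEEEEEEEEEEEEEEEEEEEEEEEEEEEEEEEEEEEEEEEEEEEEEEEEEEEEEEEEEEEEEEEEEEEEEEEEEEEEEEEEEEEEEEEEEEEEEEEEEEEEEEEEEEEEEEEEEEEEEEEEEEEEEEEEEEEEEEEEEEEEEEEEEEEEEEEEEEEEEEEEEEEEEEEEEEEEEEEEEEEEEEEEEEEEEEEEEEEEEEEEEEEEEEEEEEEEEEEEEEEEEEEEEEEEEEEEEEEEEEEEEEEEEEEEEEEEEEEEEEEEEEEEEEEEEEEEEEEEEEEEEEEEEEEEEEEEEEEEEEEEEEEEEEEEEEEEEEEEEEEEEEEEEEEEEEEEEEEEEEEEEEEEEEEEEEEEEEEEEEEEEEEEEEEEEEEEEEEEEEEEEEEEEEEEEEEEEEEEEEEEEEEEEEEEEEEEEEEEEEEEEEEEEEEEEEEEEEEEEEEEEEEEEEEEEEEEEEEEEEEEEEEEEEEEEEEEEEEEEEEEEEEEEEEEEEEEEEEEEEEEEEEEEEEEEEEEEEEEEEEEEEEEEEEEEEEEEEEEEEEEEEEEEEEEEEEEEEEEEEEEEEEEEEEEEEEEEEEEEEEEEEEEEEEEEEEEEEEEEEEEEEEEEEEEEEEEEEEEEEEEEEEEEEEEEEEEEEEEEEEEEEEEEEEEEEEEEEEEEEEEEEEEEEEEEEEEEEEEEEEEEEEEEEEEEEEEEEEEEEEEEEEEEEEEEEEEEEEEEEEEEEEEEEEEEEEEEEEEEEEEEEEEEEEEEEEEEEEEEEEEEEEEEEEEEEEEEEEEEEEEEEEEEEEEEEEEEEEEEEEEEEEEEEEEEEEEEEEEEEEEEEEEEEEEEEEEEEEEEEEEEEEEEEEEEEEEEEEEEEEEEEEEEEEEEEEEEEEEEEEEEEEEEEEEEEEEEEEEEEEEEEEEEEEEEEEEEEEEEEEEEEEEEEEEEEEEEEEEEEEEEEEEEEEEEEEEEEEEEEEEEEEEEEEEEEEEEEEEEEEEEEEEEEEEEEEEEEE
Count of 'E': 1394


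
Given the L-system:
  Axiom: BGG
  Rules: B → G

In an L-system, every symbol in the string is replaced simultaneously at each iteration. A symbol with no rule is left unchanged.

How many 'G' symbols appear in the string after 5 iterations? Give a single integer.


Answer: 3

Derivation:
Step 0: BGG  (2 'G')
Step 1: GGG  (3 'G')
Step 2: GGG  (3 'G')
Step 3: GGG  (3 'G')
Step 4: GGG  (3 'G')
Step 5: GGG  (3 'G')


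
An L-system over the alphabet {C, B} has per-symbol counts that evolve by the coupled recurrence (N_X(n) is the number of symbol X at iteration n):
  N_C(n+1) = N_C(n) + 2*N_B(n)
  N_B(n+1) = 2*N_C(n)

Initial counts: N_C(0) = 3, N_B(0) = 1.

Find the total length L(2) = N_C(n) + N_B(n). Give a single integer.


Answer: 27

Derivation:
Step 0: N_C=3, N_B=1, L=4
Step 1: N_C=5, N_B=6, L=11
Step 2: N_C=17, N_B=10, L=27


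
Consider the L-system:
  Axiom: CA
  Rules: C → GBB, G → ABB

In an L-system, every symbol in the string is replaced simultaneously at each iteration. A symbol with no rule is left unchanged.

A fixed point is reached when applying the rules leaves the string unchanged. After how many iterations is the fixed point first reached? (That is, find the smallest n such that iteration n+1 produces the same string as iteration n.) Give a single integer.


Answer: 2

Derivation:
Step 0: CA
Step 1: GBBA
Step 2: ABBBBA
Step 3: ABBBBA  (unchanged — fixed point at step 2)


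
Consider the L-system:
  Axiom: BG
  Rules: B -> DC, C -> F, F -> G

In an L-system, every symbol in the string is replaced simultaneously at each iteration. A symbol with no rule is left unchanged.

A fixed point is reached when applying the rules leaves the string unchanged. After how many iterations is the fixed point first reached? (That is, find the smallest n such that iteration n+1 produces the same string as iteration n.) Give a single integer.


Answer: 3

Derivation:
Step 0: BG
Step 1: DCG
Step 2: DFG
Step 3: DGG
Step 4: DGG  (unchanged — fixed point at step 3)
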